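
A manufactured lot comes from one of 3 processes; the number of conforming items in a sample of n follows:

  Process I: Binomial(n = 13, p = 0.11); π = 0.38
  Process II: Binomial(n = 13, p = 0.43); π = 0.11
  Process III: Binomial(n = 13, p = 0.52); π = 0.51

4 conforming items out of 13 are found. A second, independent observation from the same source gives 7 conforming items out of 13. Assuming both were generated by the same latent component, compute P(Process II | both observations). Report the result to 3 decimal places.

The responsibility of component k is π_k f_k(x) divided by Σ_j π_j f_j(x).
Since both observations come from the same component, the likelihood for component k is f_k(x₁)·f_k(x₂).
  f_I = [C(13,4)·0.11^4·0.89^9 = 715·0.00014641·0.350356 = 0.0366764] × [0.00016619] = 6.09527e-06
  f_II = [C(13,4)·0.43^4·0.57^9 = 715·0.034188·0.00635146 = 0.155258] × [0.159973] = 0.024837
  f_III = [C(13,4)·0.52^4·0.48^9 = 715·0.0731162·0.00135261 = 0.0707116] × [0.215769] = 0.0152573
Multiply by the mixture weights:
  π_I·f_I = 0.38 × 6.09527e-06 = 2.3162e-06
  π_II·f_II = 0.11 × 0.024837 = 0.00273207
  π_III·f_III = 0.51 × 0.0152573 = 0.00778124
Evidence: 2.3162e-06 + 0.00273207 + 0.00778124 = 0.0105156
Responsibility of Process II: 0.00273207 / 0.0105156 ≈ 0.260

0.260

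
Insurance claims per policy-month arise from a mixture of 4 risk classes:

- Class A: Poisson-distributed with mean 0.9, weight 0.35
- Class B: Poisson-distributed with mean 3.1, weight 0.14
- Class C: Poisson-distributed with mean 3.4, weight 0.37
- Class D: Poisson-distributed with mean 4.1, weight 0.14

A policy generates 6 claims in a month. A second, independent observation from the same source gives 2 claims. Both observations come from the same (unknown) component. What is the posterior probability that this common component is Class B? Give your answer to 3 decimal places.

0.188

P(component k | x) = π_k·f_k(x) / marginal(x), where marginal(x) = Σ_j π_j·f_j(x).
Since both observations come from the same component, the likelihood for component k is f_k(x₁)·f_k(x₂).
  f_A = [e^(−0.9)·0.9^6/6! = 0.000300094] × [0.164661] = 4.94137e-05
  f_B = [e^(−3.1)·3.1^6/6! = 0.0555296] × [0.216461] = 0.01202
  f_C = [e^(−3.4)·3.4^6/6! = 0.0716044] × [0.192898] = 0.0138123
  f_D = [e^(−4.1)·4.1^6/6! = 0.109336] × [0.139293] = 0.0152298
Prior × likelihood for each component:
  π_A·f_A = 0.35 × 4.94137e-05 = 1.72948e-05
  π_B·f_B = 0.14 × 0.01202 = 0.0016828
  π_C·f_C = 0.37 × 0.0138123 = 0.00511056
  π_D·f_D = 0.14 × 0.0152298 = 0.00213217
Marginal: 1.72948e-05 + 0.0016828 + 0.00511056 + 0.00213217 = 0.00894282
Responsibility of Class B: 0.0016828 / 0.00894282 ≈ 0.188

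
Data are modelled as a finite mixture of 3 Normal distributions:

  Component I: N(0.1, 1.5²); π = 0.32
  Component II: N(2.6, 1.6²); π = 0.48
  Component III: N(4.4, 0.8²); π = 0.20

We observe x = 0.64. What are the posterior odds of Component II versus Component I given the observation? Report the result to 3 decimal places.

Only the two components matter; the odds are (π_i f_i(x)) / (π_j f_j(x)).
Component likelihoods at x = 0.64:
  L_I = (1/(1.5·√(2π)))·exp(−(0.64−0.1)²/(2·1.5²)) = 0.265962·exp(-0.06480) = 0.249274
  L_II = (1/(1.6·√(2π)))·exp(−(0.64−2.6)²/(2·1.6²)) = 0.249339·exp(-0.75031) = 0.117743
  L_III = (1/(0.8·√(2π)))·exp(−(0.64−4.4)²/(2·0.8²)) = 0.498678·exp(-11.04500) = 7.96228e-06
Posterior odds = (π_II·L_II) / (π_I·L_I) = (0.48·0.117743) / (0.32·0.249274) = 0.0565164 / 0.0797676 ≈ 0.709

0.709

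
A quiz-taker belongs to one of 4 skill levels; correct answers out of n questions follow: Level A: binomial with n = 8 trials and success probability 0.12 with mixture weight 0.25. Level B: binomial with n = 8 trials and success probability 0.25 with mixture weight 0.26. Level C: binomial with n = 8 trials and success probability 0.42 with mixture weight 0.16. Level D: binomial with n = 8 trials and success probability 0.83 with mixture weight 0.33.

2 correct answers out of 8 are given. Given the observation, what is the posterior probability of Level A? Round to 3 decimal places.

Posterior ∝ prior × likelihood, so P(k | x) ∝ π_k f_k(x); normalise over all components.
Binomial probabilities:
  f_A = C(8,2)·0.12^2·0.88^6 = 28·0.0144·0.464404 = 0.187248
  f_B = C(8,2)·0.25^2·0.75^6 = 28·0.0625·0.177979 = 0.311462
  f_C = C(8,2)·0.42^2·0.58^6 = 28·0.1764·0.0380687 = 0.188029
  f_D = C(8,2)·0.83^2·0.17^6 = 28·0.6889·2.41376e-05 = 0.000465594
Unnormalised posteriors:
  π_A·f_A = 0.25 × 0.187248 = 0.0468119
  π_B·f_B = 0.26 × 0.311462 = 0.0809802
  π_C·f_C = 0.16 × 0.188029 = 0.0300846
  π_D·f_D = 0.33 × 0.000465594 = 0.000153646
Marginal: 0.0468119 + 0.0809802 + 0.0300846 + 0.000153646 = 0.15803
So the posterior for Level A is 0.0468119 / 0.15803 ≈ 0.296.

0.296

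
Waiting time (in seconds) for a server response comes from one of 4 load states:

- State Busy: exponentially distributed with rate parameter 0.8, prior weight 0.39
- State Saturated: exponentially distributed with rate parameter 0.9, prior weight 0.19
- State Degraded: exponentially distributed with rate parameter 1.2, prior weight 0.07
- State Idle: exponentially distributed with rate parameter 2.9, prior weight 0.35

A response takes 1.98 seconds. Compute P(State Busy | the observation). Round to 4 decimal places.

0.6164

P(component k | x) = π_k·f_k(x) / marginal(x), where marginal(x) = Σ_j π_j·f_j(x).
Evaluate each component's likelihood at the observed value:
  L_Busy = 0.164122
  L_Saturated = 0.151471
  L_Degraded = 0.111506
  L_Idle = 0.0093042
Prior × likelihood for each component:
  π_Busy·L_Busy = 0.39 × 0.164122 = 0.0640077
  π_Saturated·L_Saturated = 0.19 × 0.151471 = 0.0287795
  π_Degraded·L_Degraded = 0.07 × 0.111506 = 0.00780541
  π_Idle·L_Idle = 0.35 × 0.0093042 = 0.00325647
Sum: 0.0640077 + 0.0287795 + 0.00780541 + 0.00325647 = 0.103849
P(State Busy | x) ≈ 0.6164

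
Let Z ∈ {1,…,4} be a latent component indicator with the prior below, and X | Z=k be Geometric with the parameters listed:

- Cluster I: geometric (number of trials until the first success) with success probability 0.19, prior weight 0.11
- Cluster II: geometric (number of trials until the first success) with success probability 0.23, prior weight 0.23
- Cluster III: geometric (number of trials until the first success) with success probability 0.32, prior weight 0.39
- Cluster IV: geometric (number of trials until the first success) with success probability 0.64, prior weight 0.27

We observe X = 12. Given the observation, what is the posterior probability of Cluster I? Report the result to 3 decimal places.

0.301

By Bayes' theorem, P(k | x) = π_k f_k(x) / Σ_j π_j f_j(x).
Evaluate each component's likelihood at the observed value:
  L_I = 0.19·(1−0.19)^11 = 0.19·0.0984771 = 0.0187106
  L_II = 0.23·(1−0.23)^11 = 0.23·0.0564154 = 0.0129756
  L_III = 0.32·(1−0.32)^11 = 0.32·0.0143747 = 0.0045999
  L_IV = 0.64·(1−0.64)^11 = 0.64·1.31622e-05 = 8.42379e-06
Unnormalised posteriors:
  π_I·L_I = 0.11 × 0.0187106 = 0.00205817
  π_II·L_II = 0.23 × 0.0129756 = 0.00298438
  π_III·L_III = 0.39 × 0.0045999 = 0.00179396
  π_IV·L_IV = 0.27 × 8.42379e-06 = 2.27442e-06
Denominator: 0.00205817 + 0.00298438 + 0.00179396 + 2.27442e-06 = 0.00683878
P(Cluster I | data) = 0.00205817 / 0.00683878 ≈ 0.301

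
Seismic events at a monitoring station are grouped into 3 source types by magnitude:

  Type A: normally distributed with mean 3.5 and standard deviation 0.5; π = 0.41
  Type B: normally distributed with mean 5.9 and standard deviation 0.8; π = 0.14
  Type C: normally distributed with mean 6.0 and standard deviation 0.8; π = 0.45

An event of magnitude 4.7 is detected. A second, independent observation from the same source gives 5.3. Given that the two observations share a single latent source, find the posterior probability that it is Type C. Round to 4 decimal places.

The responsibility of component k is π_k f_k(x) divided by Σ_j π_j f_j(x).
Since both observations come from the same component, the likelihood for component k is f_k(x₁)·f_k(x₂).
  p_A = [(1/(0.5·√(2π)))·exp(−(4.7−3.5)²/(2·0.5²)) = 0.797885·exp(-2.88000) = 0.0447891] × [0.0012238] = 5.4813e-05
  p_B = [(1/(0.8·√(2π)))·exp(−(4.7−5.9)²/(2·0.8²)) = 0.498678·exp(-1.12500) = 0.161897] × [0.376422] = 0.0609416
  p_C = [(1/(0.8·√(2π)))·exp(−(4.7−6.0)²/(2·0.8²)) = 0.498678·exp(-1.32031) = 0.133173] × [0.340069] = 0.0452879
Multiply by the mixture weights:
  π_A·p_A = 0.41 × 5.4813e-05 = 2.24733e-05
  π_B·p_B = 0.14 × 0.0609416 = 0.00853182
  π_C·p_C = 0.45 × 0.0452879 = 0.0203796
Marginal: 2.24733e-05 + 0.00853182 + 0.0203796 = 0.0289339
Responsibility of Type C: 0.0203796 / 0.0289339 ≈ 0.7044

0.7044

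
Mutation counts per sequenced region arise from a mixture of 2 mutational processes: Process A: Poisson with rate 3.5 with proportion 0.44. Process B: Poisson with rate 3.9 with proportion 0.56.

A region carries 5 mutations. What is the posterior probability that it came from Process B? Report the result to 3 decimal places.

0.594

Apply Bayes' rule: the posterior for each component is proportional to its prior times its likelihood at x.
Component likelihoods at x = 5 mutations:
  p_A = 0.132169
  p_B = 0.152193
Prior × likelihood for each component:
  π_A·p_A = 0.44 × 0.132169 = 0.0581542
  π_B·p_B = 0.56 × 0.152193 = 0.0852278
Marginal: 0.0581542 + 0.0852278 = 0.143382
P(Process B | 5 mutations) ≈ 0.594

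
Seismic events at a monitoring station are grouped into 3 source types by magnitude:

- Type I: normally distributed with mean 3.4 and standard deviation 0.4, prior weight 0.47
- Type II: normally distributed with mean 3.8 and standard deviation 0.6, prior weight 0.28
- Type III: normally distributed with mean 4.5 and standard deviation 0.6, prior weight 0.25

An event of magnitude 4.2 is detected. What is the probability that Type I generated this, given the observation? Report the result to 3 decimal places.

Posterior ∝ prior × likelihood, so P(k | x) ∝ P(Z=k) f_k(x); normalise over all components.
Normal densities:
  L_I = 0.134977
  L_II = 0.532413
  L_III = 0.586776
Unnormalised posteriors:
  P(Z=I)·L_I = 0.47 × 0.134977 = 0.0634394
  P(Z=II)·L_II = 0.28 × 0.532413 = 0.149076
  P(Z=III)·L_III = 0.25 × 0.586776 = 0.146694
Normaliser: 0.0634394 + 0.149076 + 0.146694 = 0.359209
So the posterior for Type I is 0.0634394 / 0.359209 ≈ 0.177.

0.177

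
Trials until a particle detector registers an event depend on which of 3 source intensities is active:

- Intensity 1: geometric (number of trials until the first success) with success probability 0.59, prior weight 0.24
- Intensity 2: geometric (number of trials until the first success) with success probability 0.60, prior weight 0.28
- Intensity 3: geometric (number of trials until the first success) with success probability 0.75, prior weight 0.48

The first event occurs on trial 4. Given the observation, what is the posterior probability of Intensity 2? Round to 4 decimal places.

Apply Bayes' rule: the posterior for each component is proportional to its prior times its likelihood at x.
Geometric probabilities:
  f_1 = 0.59·(1−0.59)^3 = 0.59·0.068921 = 0.0406634
  f_2 = 0.60·(1−0.60)^3 = 0.60·0.064 = 0.0384
  f_3 = 0.75·(1−0.75)^3 = 0.75·0.015625 = 0.0117188
Unnormalised posteriors:
  P(Z=1)·f_1 = 0.24 × 0.0406634 = 0.00975921
  P(Z=2)·f_2 = 0.28 × 0.0384 = 0.010752
  P(Z=3)·f_3 = 0.48 × 0.0117188 = 0.005625
Normaliser: 0.00975921 + 0.010752 + 0.005625 = 0.0261362
So the posterior for Intensity 2 is 0.010752 / 0.0261362 ≈ 0.4114.

0.4114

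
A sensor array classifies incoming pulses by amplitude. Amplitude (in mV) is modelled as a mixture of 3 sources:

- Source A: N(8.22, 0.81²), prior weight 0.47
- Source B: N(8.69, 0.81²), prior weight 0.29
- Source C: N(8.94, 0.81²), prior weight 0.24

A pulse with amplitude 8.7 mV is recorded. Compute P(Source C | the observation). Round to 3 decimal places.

0.251

The responsibility of component k is π_k f_k(x) divided by Σ_j π_j f_j(x).
Component likelihoods at x = 8.7 mV:
  L_A = 0.41321
  L_B = 0.492484
  L_C = 0.471369
Prior × likelihood for each component:
  π_A·L_A = 0.47 × 0.41321 = 0.194208
  π_B·L_B = 0.29 × 0.492484 = 0.14282
  π_C·L_C = 0.24 × 0.471369 = 0.113129
Denominator: 0.194208 + 0.14282 + 0.113129 = 0.450157
So the posterior for Source C is 0.113129 / 0.450157 ≈ 0.251.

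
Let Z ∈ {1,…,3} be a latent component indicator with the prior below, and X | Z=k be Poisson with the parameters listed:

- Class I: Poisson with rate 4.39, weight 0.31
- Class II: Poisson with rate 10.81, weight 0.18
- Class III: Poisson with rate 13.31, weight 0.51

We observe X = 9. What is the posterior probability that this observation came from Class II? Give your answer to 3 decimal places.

The responsibility of component k is w_k f_k(x) divided by Σ_j w_j f_j(x).
Component likelihoods at x = 9:
  f_I = 0.020695
  f_II = 0.112188
  f_III = 0.0598935
Multiply by the mixture weights:
  w_I·f_I = 0.31 × 0.020695 = 0.00641544
  w_II·f_II = 0.18 × 0.112188 = 0.0201938
  w_III·f_III = 0.51 × 0.0598935 = 0.0305457
Denominator: 0.00641544 + 0.0201938 + 0.0305457 = 0.0571549
P(Class II | data) = 0.0201938 / 0.0571549 ≈ 0.353

0.353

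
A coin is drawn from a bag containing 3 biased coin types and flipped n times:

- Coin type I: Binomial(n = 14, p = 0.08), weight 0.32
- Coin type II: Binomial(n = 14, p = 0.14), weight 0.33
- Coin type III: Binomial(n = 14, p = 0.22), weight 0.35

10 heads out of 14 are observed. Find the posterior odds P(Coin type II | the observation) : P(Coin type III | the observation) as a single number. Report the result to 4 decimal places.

0.0152

Posterior odds = (π_i f_i(x)) / (π_j f_j(x)); the normalising sum cancels.
Binomial probabilities:
  f_I = 7.6999e-09
  f_II = 1.58383e-06
  f_III = 9.841e-05
5.22664e-07 / 3.44435e-05 ≈ 0.0152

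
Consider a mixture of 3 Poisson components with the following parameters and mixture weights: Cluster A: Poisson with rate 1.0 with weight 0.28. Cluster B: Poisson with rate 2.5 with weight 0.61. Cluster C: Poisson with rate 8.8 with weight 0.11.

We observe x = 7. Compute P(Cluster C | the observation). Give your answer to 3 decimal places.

0.688

Apply Bayes' rule: the posterior for each component is proportional to its prior times its likelihood at x.
Component likelihoods at x = 7:
  p_A = e^(−1.0)·1.0^7/7! = 7.2992e-05
  p_B = e^(−2.5)·2.5^7/7! = 0.00994062
  p_C = e^(−8.8)·8.8^7/7! = 0.122224
Multiply by the mixture weights:
  P(Z=A)·p_A = 0.28 × 7.2992e-05 = 2.04377e-05
  P(Z=B)·p_B = 0.61 × 0.00994062 = 0.00606378
  P(Z=C)·p_C = 0.11 × 0.122224 = 0.0134446
Normaliser: 2.04377e-05 + 0.00606378 + 0.0134446 = 0.0195289
P(Cluster C | x) ≈ 0.688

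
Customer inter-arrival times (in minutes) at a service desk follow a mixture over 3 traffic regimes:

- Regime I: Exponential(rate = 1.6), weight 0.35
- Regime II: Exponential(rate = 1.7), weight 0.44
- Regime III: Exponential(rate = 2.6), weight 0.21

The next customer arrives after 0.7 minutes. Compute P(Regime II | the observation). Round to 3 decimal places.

The responsibility of component k is w_k f_k(x) divided by Σ_j w_j f_j(x).
Component likelihoods at x = 0.7 minutes:
  f_I = 0.522048
  f_II = 0.517176
  f_III = 0.421267
Weight by the priors:
  w_I·f_I = 0.35 × 0.522048 = 0.182717
  w_II·f_II = 0.44 × 0.517176 = 0.227558
  w_III·f_III = 0.21 × 0.421267 = 0.0884661
Evidence: 0.182717 + 0.227558 + 0.0884661 = 0.49874
Responsibility of Regime II: 0.227558 / 0.49874 ≈ 0.456

0.456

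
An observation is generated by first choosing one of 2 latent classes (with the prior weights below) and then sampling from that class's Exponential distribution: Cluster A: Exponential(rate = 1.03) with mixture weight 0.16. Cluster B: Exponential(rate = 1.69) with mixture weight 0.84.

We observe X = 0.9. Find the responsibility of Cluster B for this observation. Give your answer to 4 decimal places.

0.8263

The responsibility of component k is π_k f_k(x) divided by Σ_j π_j f_j(x).
Exponential densities:
  p_A = 1.03·e^(−1.03·0.9) = 1.03·e^(−0.9270) = 0.407611
  p_B = 1.69·e^(−1.69·0.9) = 1.69·e^(−1.5210) = 0.369254
Weight by the priors:
  π_A·p_A = 0.16 × 0.407611 = 0.0652178
  π_B·p_B = 0.84 × 0.369254 = 0.310173
Sum: 0.0652178 + 0.310173 = 0.375391
Responsibility of Cluster B: 0.310173 / 0.375391 ≈ 0.8263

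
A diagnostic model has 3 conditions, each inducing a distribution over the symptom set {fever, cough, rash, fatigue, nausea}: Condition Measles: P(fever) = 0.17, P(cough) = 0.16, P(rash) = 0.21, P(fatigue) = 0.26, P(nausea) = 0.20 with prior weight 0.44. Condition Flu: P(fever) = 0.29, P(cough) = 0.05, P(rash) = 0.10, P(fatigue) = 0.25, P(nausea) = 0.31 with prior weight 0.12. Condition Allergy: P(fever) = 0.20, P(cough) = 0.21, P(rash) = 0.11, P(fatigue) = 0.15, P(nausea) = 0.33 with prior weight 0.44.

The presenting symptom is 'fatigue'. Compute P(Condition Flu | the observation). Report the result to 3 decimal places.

P(component k | x) = π_k·f_k(x) / marginal(x), where marginal(x) = Σ_j π_j·f_j(x).
Categorical probabilities:
  f_Measles = 0.26
  f_Flu = 0.25
  f_Allergy = 0.15
Weight by the priors:
  π_Measles·f_Measles = 0.44 × 0.26 = 0.1144
  π_Flu·f_Flu = 0.12 × 0.25 = 0.03
  π_Allergy·f_Allergy = 0.44 × 0.15 = 0.066
Denominator: 0.1144 + 0.03 + 0.066 = 0.2104
Responsibility of Condition Flu: 0.03 / 0.2104 ≈ 0.143

0.143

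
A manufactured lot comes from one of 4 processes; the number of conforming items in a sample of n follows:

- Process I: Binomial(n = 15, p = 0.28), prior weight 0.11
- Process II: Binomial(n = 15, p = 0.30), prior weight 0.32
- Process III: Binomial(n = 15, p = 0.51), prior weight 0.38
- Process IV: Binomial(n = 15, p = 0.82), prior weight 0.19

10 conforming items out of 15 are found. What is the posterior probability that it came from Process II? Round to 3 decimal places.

Apply Bayes' rule: the posterior for each component is proportional to its prior times its likelihood at x.
Evaluate each component's likelihood at the observed value:
  f_I = C(15,10)·0.28^10·0.72^5 = 3003·2.96197e-06·0.193492 = 0.00172107
  f_II = C(15,10)·0.30^10·0.70^5 = 3003·5.9049e-06·0.16807 = 0.00298029
  f_III = C(15,10)·0.51^10·0.49^5 = 3003·0.00119042·0.0282475 = 0.10098
  f_IV = C(15,10)·0.82^10·0.18^5 = 3003·0.137448·0.000188957 = 0.0779931
Weight by the priors:
  π_I·f_I = 0.11 × 0.00172107 = 0.000189318
  π_II·f_II = 0.32 × 0.00298029 = 0.000953692
  π_III·f_III = 0.38 × 0.10098 = 0.0383726
  π_IV·f_IV = 0.19 × 0.0779931 = 0.0148187
Normaliser: 0.000189318 + 0.000953692 + 0.0383726 + 0.0148187 = 0.0543343
So the posterior for Process II is 0.000953692 / 0.0543343 ≈ 0.018.

0.018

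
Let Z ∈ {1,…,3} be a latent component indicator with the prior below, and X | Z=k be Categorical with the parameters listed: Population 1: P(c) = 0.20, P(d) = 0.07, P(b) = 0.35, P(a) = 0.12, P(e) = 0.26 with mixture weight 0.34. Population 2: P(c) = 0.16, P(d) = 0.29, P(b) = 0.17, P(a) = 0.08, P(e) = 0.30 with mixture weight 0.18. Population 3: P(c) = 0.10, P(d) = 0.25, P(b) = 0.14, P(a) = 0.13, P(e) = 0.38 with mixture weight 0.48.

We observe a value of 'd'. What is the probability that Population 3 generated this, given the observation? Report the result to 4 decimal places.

Apply Bayes' rule: the posterior for each component is proportional to its prior times its likelihood at x.
Categorical probabilities:
  L_1 = 0.07
  L_2 = 0.29
  L_3 = 0.25
Weight by the priors:
  π_1·L_1 = 0.34 × 0.07 = 0.0238
  π_2·L_2 = 0.18 × 0.29 = 0.0522
  π_3·L_3 = 0.48 × 0.25 = 0.12
Sum: 0.0238 + 0.0522 + 0.12 = 0.196
P(Population 3 | x) ≈ 0.6122

0.6122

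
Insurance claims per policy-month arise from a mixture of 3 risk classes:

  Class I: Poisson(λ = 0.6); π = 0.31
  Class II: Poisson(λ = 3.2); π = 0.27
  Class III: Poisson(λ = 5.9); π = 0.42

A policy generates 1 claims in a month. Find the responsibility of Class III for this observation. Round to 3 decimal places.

0.047

Apply Bayes' rule: the posterior for each component is proportional to its prior times its likelihood at x.
Component likelihoods at x = 1 claims:
  L_I = 0.329287
  L_II = 0.130439
  L_III = 0.0161627
Unnormalised posteriors:
  π_I·L_I = 0.31 × 0.329287 = 0.102079
  π_II·L_II = 0.27 × 0.130439 = 0.0352185
  π_III·L_III = 0.42 × 0.0161627 = 0.00678834
Sum: 0.102079 + 0.0352185 + 0.00678834 = 0.144086
So the posterior for Class III is 0.00678834 / 0.144086 ≈ 0.047.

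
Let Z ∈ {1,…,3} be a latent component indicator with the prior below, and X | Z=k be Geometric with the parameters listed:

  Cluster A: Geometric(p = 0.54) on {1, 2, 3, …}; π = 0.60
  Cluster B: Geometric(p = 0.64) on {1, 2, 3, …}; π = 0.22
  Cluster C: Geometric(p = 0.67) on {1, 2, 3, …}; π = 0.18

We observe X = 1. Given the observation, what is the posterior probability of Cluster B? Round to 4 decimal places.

0.2405

P(component k | x) = π_k·f_k(x) / marginal(x), where marginal(x) = Σ_j π_j·f_j(x).
Component likelihoods at x = 1:
  f_A = 0.54·(1−0.54)^0 = 0.54·1 = 0.54
  f_B = 0.64·(1−0.64)^0 = 0.64·1 = 0.64
  f_C = 0.67·(1−0.67)^0 = 0.67·1 = 0.67
Weight by the priors:
  π_A·f_A = 0.60 × 0.54 = 0.324
  π_B·f_B = 0.22 × 0.64 = 0.1408
  π_C·f_C = 0.18 × 0.67 = 0.1206
Marginal: 0.324 + 0.1408 + 0.1206 = 0.5854
P(Cluster B | 1) ≈ 0.2405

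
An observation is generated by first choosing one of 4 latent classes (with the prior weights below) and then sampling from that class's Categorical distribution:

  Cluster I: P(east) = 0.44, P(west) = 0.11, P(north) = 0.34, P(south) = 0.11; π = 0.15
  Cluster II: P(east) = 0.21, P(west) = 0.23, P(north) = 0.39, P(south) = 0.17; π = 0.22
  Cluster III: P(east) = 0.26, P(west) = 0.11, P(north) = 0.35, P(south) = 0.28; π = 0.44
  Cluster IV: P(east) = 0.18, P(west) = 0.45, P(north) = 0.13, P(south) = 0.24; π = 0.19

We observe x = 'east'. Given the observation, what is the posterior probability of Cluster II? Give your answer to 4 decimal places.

0.1771

P(component k | x) = π_k·f_k(x) / marginal(x), where marginal(x) = Σ_j π_j·f_j(x).
Categorical probabilities:
  L_I = 0.44
  L_II = 0.21
  L_III = 0.26
  L_IV = 0.18
Weight by the priors:
  π_I·L_I = 0.15 × 0.44 = 0.066
  π_II·L_II = 0.22 × 0.21 = 0.0462
  π_III·L_III = 0.44 × 0.26 = 0.1144
  π_IV·L_IV = 0.19 × 0.18 = 0.0342
Denominator: 0.066 + 0.0462 + 0.1144 + 0.0342 = 0.2608
Responsibility of Cluster II: 0.0462 / 0.2608 ≈ 0.1771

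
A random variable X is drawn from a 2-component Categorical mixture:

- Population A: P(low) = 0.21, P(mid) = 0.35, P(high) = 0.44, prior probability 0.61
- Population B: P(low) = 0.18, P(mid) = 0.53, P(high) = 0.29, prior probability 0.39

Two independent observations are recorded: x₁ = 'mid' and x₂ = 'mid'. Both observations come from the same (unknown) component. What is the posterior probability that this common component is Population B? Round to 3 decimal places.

Apply Bayes' rule: the posterior for each component is proportional to its prior times its likelihood at x.
Since both observations come from the same component, the likelihood for component k is f_k(x₁)·f_k(x₂).
  p_A = [P(mid | comp) = 0.35] × [0.35] = 0.1225
  p_B = [P(mid | comp) = 0.53] × [0.53] = 0.2809
Unnormalised posteriors:
  P(Z=A)·p_A = 0.61 × 0.1225 = 0.074725
  P(Z=B)·p_B = 0.39 × 0.2809 = 0.109551
Denominator: 0.074725 + 0.109551 = 0.184276
Responsibility of Population B: 0.109551 / 0.184276 ≈ 0.594

0.594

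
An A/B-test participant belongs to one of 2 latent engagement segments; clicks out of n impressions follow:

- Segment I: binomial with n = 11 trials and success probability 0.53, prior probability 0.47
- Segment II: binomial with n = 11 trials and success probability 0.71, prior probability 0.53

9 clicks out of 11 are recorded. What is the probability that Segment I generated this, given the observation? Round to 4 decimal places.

0.1436

P(component k | x) = P(Z=k)·f_k(x) / marginal(x), where marginal(x) = Σ_j P(Z=j)·f_j(x).
Component likelihoods at x = 9 clicks out of 11:
  p_I = 0.0400905
  p_II = 0.212072
Multiply by the mixture weights:
  P(Z=I)·p_I = 0.47 × 0.0400905 = 0.0188425
  P(Z=II)·p_II = 0.53 × 0.212072 = 0.112398
Marginal: 0.0188425 + 0.112398 = 0.131241
Responsibility of Segment I: 0.0188425 / 0.131241 ≈ 0.1436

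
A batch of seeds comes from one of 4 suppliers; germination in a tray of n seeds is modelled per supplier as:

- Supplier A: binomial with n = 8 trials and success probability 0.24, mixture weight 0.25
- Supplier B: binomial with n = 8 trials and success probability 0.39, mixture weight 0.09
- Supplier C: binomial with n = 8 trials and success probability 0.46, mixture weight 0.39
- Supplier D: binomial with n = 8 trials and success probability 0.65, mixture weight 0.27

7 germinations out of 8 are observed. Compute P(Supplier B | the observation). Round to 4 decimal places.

0.0134

By Bayes' theorem, P(k | x) = π_k f_k(x) / Σ_j π_j f_j(x).
Evaluate each component's likelihood at the observed value:
  f_A = 0.000278857
  f_B = 0.00669687
  f_C = 0.0188273
  f_D = 0.137262
Multiply by the mixture weights:
  π_A·f_A = 0.25 × 0.000278857 = 6.97144e-05
  π_B·f_B = 0.09 × 0.00669687 = 0.000602719
  π_C·f_C = 0.39 × 0.0188273 = 0.00734266
  π_D·f_D = 0.27 × 0.137262 = 0.0370608
Marginal: 6.97144e-05 + 0.000602719 + 0.00734266 + 0.0370608 = 0.0450759
So the posterior for Supplier B is 0.000602719 / 0.0450759 ≈ 0.0134.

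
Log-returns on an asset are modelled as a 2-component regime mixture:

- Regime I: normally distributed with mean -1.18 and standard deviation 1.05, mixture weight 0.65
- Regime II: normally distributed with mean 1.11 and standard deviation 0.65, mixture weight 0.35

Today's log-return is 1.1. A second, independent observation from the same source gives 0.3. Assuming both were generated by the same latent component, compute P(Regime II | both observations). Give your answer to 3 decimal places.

0.949

P(component k | x) = π_k·f_k(x) / marginal(x), where marginal(x) = Σ_j π_j·f_j(x).
Since both observations come from the same component, the likelihood for component k is f_k(x₁)·f_k(x₂).
  f_I = [(1/(1.05·√(2π)))·exp(−(1.1−-1.18)²/(2·1.05²)) = 0.379945·exp(-2.35755) = 0.0359625] × [0.140703] = 0.00506001
  f_II = [(1/(0.65·√(2π)))·exp(−(1.1−1.11)²/(2·0.65²)) = 0.613757·exp(-0.00012) = 0.613685] × [0.282351] = 0.173274
Prior × likelihood for each component:
  π_I·f_I = 0.65 × 0.00506001 = 0.00328901
  π_II·f_II = 0.35 × 0.173274 = 0.060646
Denominator: 0.00328901 + 0.060646 = 0.063935
P(Regime II | x) ≈ 0.949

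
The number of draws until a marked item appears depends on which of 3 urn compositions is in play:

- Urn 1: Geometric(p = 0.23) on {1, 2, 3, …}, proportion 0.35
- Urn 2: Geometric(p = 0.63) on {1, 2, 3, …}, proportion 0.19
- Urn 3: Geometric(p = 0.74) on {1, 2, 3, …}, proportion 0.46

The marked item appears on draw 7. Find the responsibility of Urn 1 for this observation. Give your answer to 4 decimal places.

P(component k | x) = P(Z=k)·f_k(x) / marginal(x), where marginal(x) = Σ_j P(Z=j)·f_j(x).
Evaluate each component's likelihood at the observed value:
  p_1 = 0.0479371
  p_2 = 0.00161641
  p_3 = 0.000228598
Prior × likelihood for each component:
  P(Z=1)·p_1 = 0.35 × 0.0479371 = 0.016778
  P(Z=2)·p_2 = 0.19 × 0.00161641 = 0.000307117
  P(Z=3)·p_3 = 0.46 × 0.000228598 = 0.000105155
Normaliser: 0.016778 + 0.000307117 + 0.000105155 = 0.0171903
P(Urn 1 | data) ≈ 0.9760

0.9760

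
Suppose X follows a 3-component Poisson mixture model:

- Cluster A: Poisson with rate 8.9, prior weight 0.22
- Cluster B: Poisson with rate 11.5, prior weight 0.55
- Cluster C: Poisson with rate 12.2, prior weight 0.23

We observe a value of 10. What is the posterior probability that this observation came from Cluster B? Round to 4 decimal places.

By Bayes' theorem, P(k | x) = π_k f_k(x) / Σ_j π_j f_j(x).
Poisson probabilities:
  L_A = 0.117197
  L_B = 0.112935
  L_C = 0.101261
Unnormalised posteriors:
  π_A·L_A = 0.22 × 0.117197 = 0.0257833
  π_B·L_B = 0.55 × 0.112935 = 0.0621143
  π_C·L_C = 0.23 × 0.101261 = 0.0232901
Normaliser: 0.0257833 + 0.0621143 + 0.0232901 = 0.111188
P(Cluster B | 10) = 0.0621143 / 0.111188 ≈ 0.5586

0.5586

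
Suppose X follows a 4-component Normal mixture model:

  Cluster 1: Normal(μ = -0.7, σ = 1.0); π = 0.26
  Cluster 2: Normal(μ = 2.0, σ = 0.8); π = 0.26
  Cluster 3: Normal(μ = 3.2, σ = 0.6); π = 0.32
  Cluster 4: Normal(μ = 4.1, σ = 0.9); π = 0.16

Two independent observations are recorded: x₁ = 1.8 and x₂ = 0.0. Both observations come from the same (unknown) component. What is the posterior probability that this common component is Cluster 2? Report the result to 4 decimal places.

P(component k | x) = π_k·f_k(x) / marginal(x), where marginal(x) = Σ_j π_j·f_j(x).
Since both observations come from the same component, the likelihood for component k is f_k(x₁)·f_k(x₂).
  L_1 = [0.0175283] × [0.312254] = 0.00547328
  L_2 = [0.483335] × [0.0219104] = 0.0105901
  L_3 = [0.0437031] × [4.42717e-07] = 1.93481e-08
  L_4 = [0.0169242] × [1.38099e-05] = 2.33722e-07
Multiply by the mixture weights:
  π_1·L_1 = 0.26 × 0.00547328 = 0.00142305
  π_2·L_2 = 0.26 × 0.0105901 = 0.00275341
  π_3·L_3 = 0.32 × 1.93481e-08 = 6.1914e-09
  π_4·L_4 = 0.16 × 2.33722e-07 = 3.73956e-08
Normaliser: 0.00142305 + 0.00275341 + 6.1914e-09 + 3.73956e-08 = 0.00417651
P(Cluster 2 | data) ≈ 0.6593

0.6593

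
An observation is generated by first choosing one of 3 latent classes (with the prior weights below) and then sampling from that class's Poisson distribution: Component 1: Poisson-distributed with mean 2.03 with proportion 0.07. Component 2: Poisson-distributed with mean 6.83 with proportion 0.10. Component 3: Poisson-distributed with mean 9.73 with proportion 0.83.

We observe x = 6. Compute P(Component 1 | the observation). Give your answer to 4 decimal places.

P(component k | x) = π_k·f_k(x) / marginal(x), where marginal(x) = Σ_j π_j·f_j(x).
Evaluate each component's likelihood at the observed value:
  p_1 = e^(−2.03)·2.03^6/6! = 0.0127652
  p_2 = e^(−6.83)·6.83^6/6! = 0.152391
  p_3 = e^(−9.73)·9.73^6/6! = 0.0700905
Multiply by the mixture weights:
  π_1·p_1 = 0.07 × 0.0127652 = 0.000893561
  π_2·p_2 = 0.10 × 0.152391 = 0.0152391
  π_3·p_3 = 0.83 × 0.0700905 = 0.0581751
Marginal: 0.000893561 + 0.0152391 + 0.0581751 = 0.0743078
Responsibility of Component 1: 0.000893561 / 0.0743078 ≈ 0.0120

0.0120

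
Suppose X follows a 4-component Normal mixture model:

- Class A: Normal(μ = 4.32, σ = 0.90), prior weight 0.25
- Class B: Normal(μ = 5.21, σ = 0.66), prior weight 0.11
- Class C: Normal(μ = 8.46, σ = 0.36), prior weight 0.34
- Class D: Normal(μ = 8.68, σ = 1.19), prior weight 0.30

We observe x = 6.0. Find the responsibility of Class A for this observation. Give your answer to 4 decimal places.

P(component k | x) = P(Z=k)·f_k(x) / marginal(x), where marginal(x) = Σ_j P(Z=j)·f_j(x).
Evaluate each component's likelihood at the observed value:
  f_A = 0.0776301
  f_B = 0.295292
  f_C = 8.03596e-11
  f_D = 0.0265461
Unnormalised posteriors:
  P(Z=A)·f_A = 0.25 × 0.0776301 = 0.0194075
  P(Z=B)·f_B = 0.11 × 0.295292 = 0.0324821
  P(Z=C)·f_C = 0.34 × 8.03596e-11 = 2.73223e-11
  P(Z=D)·f_D = 0.30 × 0.0265461 = 0.00796384
Evidence: 0.0194075 + 0.0324821 + 2.73223e-11 + 0.00796384 = 0.0598535
P(Class A | the observation) = 0.0194075 / 0.0598535 ≈ 0.3243

0.3243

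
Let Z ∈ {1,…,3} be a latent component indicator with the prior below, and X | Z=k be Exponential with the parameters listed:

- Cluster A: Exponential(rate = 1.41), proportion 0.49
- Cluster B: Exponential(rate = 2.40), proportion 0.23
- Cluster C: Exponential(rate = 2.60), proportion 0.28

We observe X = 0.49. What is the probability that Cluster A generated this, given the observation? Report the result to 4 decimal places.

0.4808

Apply Bayes' rule: the posterior for each component is proportional to its prior times its likelihood at x.
Exponential densities:
  f_A = 0.706586
  f_B = 0.740425
  f_C = 0.727247
Prior × likelihood for each component:
  P(Z=A)·f_A = 0.49 × 0.706586 = 0.346227
  P(Z=B)·f_B = 0.23 × 0.740425 = 0.170298
  P(Z=C)·f_C = 0.28 × 0.727247 = 0.203629
Denominator: 0.346227 + 0.170298 + 0.203629 = 0.720154
So the posterior for Cluster A is 0.346227 / 0.720154 ≈ 0.4808.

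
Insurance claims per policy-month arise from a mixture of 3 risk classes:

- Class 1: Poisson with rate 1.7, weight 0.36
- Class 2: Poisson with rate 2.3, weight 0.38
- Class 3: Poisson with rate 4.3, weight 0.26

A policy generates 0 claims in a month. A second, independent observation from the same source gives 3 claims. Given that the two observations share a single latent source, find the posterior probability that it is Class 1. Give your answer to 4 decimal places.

0.5400

The responsibility of component k is π_k f_k(x) divided by Σ_j π_j f_j(x).
Since both observations come from the same component, the likelihood for component k is f_k(x₁)·f_k(x₂).
  p_1 = [e^(−1.7)·1.7^0/0! = 0.182684] × [0.149587] = 0.0273271
  p_2 = [e^(−2.3)·2.3^0/0! = 0.100259] × [0.203308] = 0.0203834
  p_3 = [e^(−4.3)·4.3^0/0! = 0.0135686] × [0.179799] = 0.00243962
Weight by the priors:
  π_1·p_1 = 0.36 × 0.0273271 = 0.00983777
  π_2·p_2 = 0.38 × 0.0203834 = 0.00774571
  π_3·p_3 = 0.26 × 0.00243962 = 0.0006343
Normaliser: 0.00983777 + 0.00774571 + 0.0006343 = 0.0182178
P(Class 1 | x₁,x₂) = 0.00983777 / 0.0182178 ≈ 0.5400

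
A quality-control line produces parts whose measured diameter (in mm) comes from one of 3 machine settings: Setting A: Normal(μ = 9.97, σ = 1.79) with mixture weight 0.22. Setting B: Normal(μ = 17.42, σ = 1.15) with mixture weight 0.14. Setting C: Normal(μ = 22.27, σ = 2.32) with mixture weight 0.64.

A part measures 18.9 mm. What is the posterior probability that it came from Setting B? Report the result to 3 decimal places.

0.356

Apply Bayes' rule: the posterior for each component is proportional to its prior times its likelihood at x.
Evaluate each component's likelihood at the observed value:
  f_A = 8.78236e-07
  f_B = 0.151552
  f_C = 0.0598742
Unnormalised posteriors:
  π_A·f_A = 0.22 × 8.78236e-07 = 1.93212e-07
  π_B·f_B = 0.14 × 0.151552 = 0.0212172
  π_C·f_C = 0.64 × 0.0598742 = 0.0383195
Marginal: 1.93212e-07 + 0.0212172 + 0.0383195 = 0.0595369
Responsibility of Setting B: 0.0212172 / 0.0595369 ≈ 0.356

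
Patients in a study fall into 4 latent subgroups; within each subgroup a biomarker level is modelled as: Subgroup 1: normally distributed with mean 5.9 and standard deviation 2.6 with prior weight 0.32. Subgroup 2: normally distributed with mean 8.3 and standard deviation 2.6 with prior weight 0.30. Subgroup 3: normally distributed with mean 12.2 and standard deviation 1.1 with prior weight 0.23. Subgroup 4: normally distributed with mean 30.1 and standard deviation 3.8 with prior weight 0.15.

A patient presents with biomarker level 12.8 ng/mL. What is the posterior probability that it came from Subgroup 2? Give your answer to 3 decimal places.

0.123

The responsibility of component k is w_k f_k(x) divided by Σ_j w_j f_j(x).
Component likelihoods at x = 12.8 ng/mL:
  p_1 = (1/(2.6·√(2π)))·exp(−(12.8−5.9)²/(2·2.6²)) = 0.153439·exp(-3.52145) = 0.00453514
  p_2 = (1/(2.6·√(2π)))·exp(−(12.8−8.3)²/(2·2.6²)) = 0.153439·exp(-1.49778) = 0.034313
  p_3 = (1/(1.1·√(2π)))·exp(−(12.8−12.2)²/(2·1.1²)) = 0.362675·exp(-0.14876) = 0.312544
  p_4 = (1/(3.8·√(2π)))·exp(−(12.8−30.1)²/(2·3.8²)) = 0.104985·exp(-10.36323) = 3.31462e-06
Multiply by the mixture weights:
  w_1·p_1 = 0.32 × 0.00453514 = 0.00145124
  w_2·p_2 = 0.30 × 0.034313 = 0.0102939
  w_3·p_3 = 0.23 × 0.312544 = 0.0718852
  w_4·p_4 = 0.15 × 3.31462e-06 = 4.97193e-07
Normaliser: 0.00145124 + 0.0102939 + 0.0718852 + 4.97193e-07 = 0.0836308
So the posterior for Subgroup 2 is 0.0102939 / 0.0836308 ≈ 0.123.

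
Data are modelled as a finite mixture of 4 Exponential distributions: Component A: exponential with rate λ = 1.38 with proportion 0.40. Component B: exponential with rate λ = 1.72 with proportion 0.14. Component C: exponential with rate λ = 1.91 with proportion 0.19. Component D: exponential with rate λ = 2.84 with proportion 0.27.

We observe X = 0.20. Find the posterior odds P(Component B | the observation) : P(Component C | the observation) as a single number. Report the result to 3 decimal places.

Since P(k|x) ∝ P(Z=k) f_k(x), the posterior odds are P(Z=i) f_i(x) / (P(Z=j) f_j(x)).
Component likelihoods at x = 0.20:
  p_A = 1.04716
  p_B = 1.21936
  p_C = 1.30357
  p_D = 1.60931
0.17071 / 0.247677 ≈ 0.689

0.689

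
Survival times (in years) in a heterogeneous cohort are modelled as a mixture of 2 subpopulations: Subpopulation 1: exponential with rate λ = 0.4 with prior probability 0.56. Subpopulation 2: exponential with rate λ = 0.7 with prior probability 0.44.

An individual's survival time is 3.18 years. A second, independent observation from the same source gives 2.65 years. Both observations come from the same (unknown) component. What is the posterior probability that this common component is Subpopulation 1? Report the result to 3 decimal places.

The responsibility of component k is π_k f_k(x) divided by Σ_j π_j f_j(x).
Since both observations come from the same component, the likelihood for component k is f_k(x₁)·f_k(x₂).
  f_1 = [0.112108] × [0.138582] = 0.0155362
  f_2 = [0.0755716] × [0.109517] = 0.00827638
Prior × likelihood for each component:
  π_1·f_1 = 0.56 × 0.0155362 = 0.00870028
  π_2·f_2 = 0.44 × 0.00827638 = 0.00364161
Denominator: 0.00870028 + 0.00364161 = 0.0123419
P(Subpopulation 1 | data) ≈ 0.705

0.705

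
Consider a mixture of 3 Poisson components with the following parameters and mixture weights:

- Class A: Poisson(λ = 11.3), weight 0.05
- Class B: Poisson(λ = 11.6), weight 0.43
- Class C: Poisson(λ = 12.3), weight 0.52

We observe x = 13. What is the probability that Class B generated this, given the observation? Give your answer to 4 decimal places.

0.4170

By Bayes' theorem, P(k | x) = w_k f_k(x) / Σ_j w_j f_j(x).
Evaluate each component's likelihood at the observed value:
  p_A = e^(−11.3)·11.3^13/13! = 0.0973222
  p_B = e^(−11.6)·11.6^13/13! = 0.101358
  p_C = e^(−12.3)·12.3^13/13! = 0.107811
Multiply by the mixture weights:
  w_A·p_A = 0.05 × 0.0973222 = 0.00486611
  w_B·p_B = 0.43 × 0.101358 = 0.0435839
  w_C·p_C = 0.52 × 0.107811 = 0.0560618
Marginal: 0.00486611 + 0.0435839 + 0.0560618 = 0.104512
P(Class B | x) ≈ 0.4170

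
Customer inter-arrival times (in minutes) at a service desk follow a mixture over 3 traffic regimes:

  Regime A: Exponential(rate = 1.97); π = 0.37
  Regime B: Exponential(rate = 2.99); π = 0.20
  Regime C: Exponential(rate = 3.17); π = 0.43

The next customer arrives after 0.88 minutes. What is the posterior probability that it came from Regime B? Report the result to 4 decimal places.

The responsibility of component k is P(Z=k) f_k(x) divided by Σ_j P(Z=j) f_j(x).
Component likelihoods at x = 0.88 minutes:
  p_A = 1.97·e^(−1.97·0.88) = 1.97·e^(−1.7336) = 0.347995
  p_B = 2.99·e^(−2.99·0.88) = 2.99·e^(−2.6312) = 0.215256
  p_C = 3.17·e^(−3.17·0.88) = 3.17·e^(−2.7896) = 0.194783
Unnormalised posteriors:
  P(Z=A)·p_A = 0.37 × 0.347995 = 0.128758
  P(Z=B)·p_B = 0.20 × 0.215256 = 0.0430512
  P(Z=C)·p_C = 0.43 × 0.194783 = 0.0837568
Sum: 0.128758 + 0.0430512 + 0.0837568 = 0.255566
P(Regime B | data) ≈ 0.1685

0.1685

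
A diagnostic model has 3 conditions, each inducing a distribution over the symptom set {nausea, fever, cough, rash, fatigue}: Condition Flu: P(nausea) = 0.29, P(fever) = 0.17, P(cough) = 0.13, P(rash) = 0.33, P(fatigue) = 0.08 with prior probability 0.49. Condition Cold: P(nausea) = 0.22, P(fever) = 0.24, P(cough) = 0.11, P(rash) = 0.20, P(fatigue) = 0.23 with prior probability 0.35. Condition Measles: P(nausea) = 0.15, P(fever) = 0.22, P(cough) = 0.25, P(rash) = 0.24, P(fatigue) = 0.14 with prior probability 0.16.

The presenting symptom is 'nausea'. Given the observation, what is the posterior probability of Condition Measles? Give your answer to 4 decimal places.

0.0987

The responsibility of component k is P(Z=k) f_k(x) divided by Σ_j P(Z=j) f_j(x).
Component likelihoods at x = 'nausea':
  L_Flu = P(nausea | comp) = 0.29
  L_Cold = P(nausea | comp) = 0.22
  L_Measles = P(nausea | comp) = 0.15
Weight by the priors:
  P(Z=Flu)·L_Flu = 0.49 × 0.29 = 0.1421
  P(Z=Cold)·L_Cold = 0.35 × 0.22 = 0.077
  P(Z=Measles)·L_Measles = 0.16 × 0.15 = 0.024
Denominator: 0.1421 + 0.077 + 0.024 = 0.2431
Responsibility of Condition Measles: 0.024 / 0.2431 ≈ 0.0987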